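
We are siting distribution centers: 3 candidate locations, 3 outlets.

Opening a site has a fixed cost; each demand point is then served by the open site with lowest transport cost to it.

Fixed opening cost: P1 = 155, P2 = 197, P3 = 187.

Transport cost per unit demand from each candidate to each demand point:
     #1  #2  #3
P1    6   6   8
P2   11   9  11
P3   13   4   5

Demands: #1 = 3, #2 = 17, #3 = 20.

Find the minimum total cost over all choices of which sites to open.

Open {P3}: assign each demand point to its cheapest open site.
  #1→P3 3×13=39, #2→P3 17×4=68, #3→P3 20×5=100
  transport cost 207, fixed 187 → total 394.
Compare {P1}: transport cost 280 + fixed 155 = 435.
Compare {P1, P3}: transport cost 186 + fixed 342 = 528.
Compare {P2, P3}: transport cost 201 + fixed 384 = 585.
All other subsets cost ≥ 435. Minimum total cost: 394.

394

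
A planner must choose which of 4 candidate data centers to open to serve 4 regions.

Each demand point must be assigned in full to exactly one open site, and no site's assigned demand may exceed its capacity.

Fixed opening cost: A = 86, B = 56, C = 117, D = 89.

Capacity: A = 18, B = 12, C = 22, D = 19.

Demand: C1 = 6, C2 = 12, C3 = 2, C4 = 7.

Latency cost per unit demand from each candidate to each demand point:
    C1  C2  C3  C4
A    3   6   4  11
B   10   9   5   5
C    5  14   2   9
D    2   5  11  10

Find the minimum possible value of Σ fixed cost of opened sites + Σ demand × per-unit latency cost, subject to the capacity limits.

Open {B, D}; cheapest assignment that respects the capacities:
  B (cap 12, load 9): C3, C4 — cost 2×5 + 7×5 = 45
  D (cap 19, load 18): C1, C2 — cost 6×2 + 12×5 = 72
  Shipping 117, fixed 145 → total 262.
  Any other capacity-feasible assignment to {B, D} ships for at least 117.
Compare {A, B}: its best feasible assignment gives total 277.
Compare {A, D}: its best feasible assignment gives total 331.
Every other set of open sites that can feasibly serve all demand totals ≥ 277 even under its best assignment. Minimum: 262.

262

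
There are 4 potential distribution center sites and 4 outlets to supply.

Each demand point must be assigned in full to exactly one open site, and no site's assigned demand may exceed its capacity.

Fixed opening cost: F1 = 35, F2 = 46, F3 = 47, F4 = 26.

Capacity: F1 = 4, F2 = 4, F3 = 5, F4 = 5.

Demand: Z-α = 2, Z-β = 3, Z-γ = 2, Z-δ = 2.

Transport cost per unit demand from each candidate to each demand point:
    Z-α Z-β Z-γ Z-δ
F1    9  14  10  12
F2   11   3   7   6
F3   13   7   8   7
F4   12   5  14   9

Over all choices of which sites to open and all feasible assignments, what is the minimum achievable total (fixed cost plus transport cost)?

132

Open {F1, F4}; cheapest assignment that respects the capacities:
  F1 (cap 4, load 4): Z-α, Z-γ — cost 2×9 + 2×10 = 38
  F4 (cap 5, load 5): Z-β, Z-δ — cost 3×5 + 2×9 = 33
  Shipping 71, fixed 61 → total 132.
  Any other capacity-feasible assignment to {F1, F4} ships for at least 71.
Compare {F2, F4}: its best feasible assignment gives total 137.
Compare {F3, F4}: its best feasible assignment gives total 142.
Every other set of open sites that can feasibly serve all demand totals ≥ 137 even under its best assignment. Minimum: 132.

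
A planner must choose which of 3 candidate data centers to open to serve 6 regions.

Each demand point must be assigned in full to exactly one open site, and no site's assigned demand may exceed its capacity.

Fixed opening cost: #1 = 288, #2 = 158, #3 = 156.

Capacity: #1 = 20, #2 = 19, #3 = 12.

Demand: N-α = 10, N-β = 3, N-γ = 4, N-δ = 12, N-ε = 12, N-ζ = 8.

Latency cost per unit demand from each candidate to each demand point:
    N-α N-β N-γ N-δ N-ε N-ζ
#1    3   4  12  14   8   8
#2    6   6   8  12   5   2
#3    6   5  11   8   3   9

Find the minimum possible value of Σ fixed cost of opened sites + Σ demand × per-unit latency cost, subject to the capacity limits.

Open {#1, #2, #3}; cheapest assignment that respects the capacities:
  #1 (cap 20, load 18): N-α, N-ζ — cost 10×3 + 8×8 = 94
  #2 (cap 19, load 19): N-β, N-γ, N-ε — cost 3×6 + 4×8 + 12×5 = 110
  #3 (cap 12, load 12): N-δ — cost 12×8 = 96
  Shipping 300, fixed 602 → total 902.
  Any other capacity-feasible assignment to {#1, #2, #3} ships for at least 300.
Total demand is 49 and no other set of sites has combined capacity ≥ 49, so {#1, #2, #3} is the only feasible choice of open sites. Minimum: 902.

902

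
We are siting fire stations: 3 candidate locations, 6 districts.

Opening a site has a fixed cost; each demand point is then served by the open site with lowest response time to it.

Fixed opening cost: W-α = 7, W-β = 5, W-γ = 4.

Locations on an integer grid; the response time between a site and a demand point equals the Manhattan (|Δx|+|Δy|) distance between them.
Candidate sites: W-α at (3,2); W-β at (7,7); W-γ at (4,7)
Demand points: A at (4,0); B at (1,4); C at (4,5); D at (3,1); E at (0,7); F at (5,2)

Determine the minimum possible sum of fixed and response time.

27

Open {W-α, W-γ}: assign each demand point to its cheapest open site.
  A→W-α 3, B→W-α 4, C→W-γ 2, D→W-α 1, E→W-γ 4, F→W-α 2
  response time 16, fixed 11 → total 27.
Compare {W-α}: response time 22 + fixed 7 = 29.
Compare {W-α, W-β, W-γ}: response time 16 + fixed 16 = 32.
Compare {W-α, W-β}: response time 21 + fixed 12 = 33.
All other subsets cost ≥ 29. Minimum total cost: 27.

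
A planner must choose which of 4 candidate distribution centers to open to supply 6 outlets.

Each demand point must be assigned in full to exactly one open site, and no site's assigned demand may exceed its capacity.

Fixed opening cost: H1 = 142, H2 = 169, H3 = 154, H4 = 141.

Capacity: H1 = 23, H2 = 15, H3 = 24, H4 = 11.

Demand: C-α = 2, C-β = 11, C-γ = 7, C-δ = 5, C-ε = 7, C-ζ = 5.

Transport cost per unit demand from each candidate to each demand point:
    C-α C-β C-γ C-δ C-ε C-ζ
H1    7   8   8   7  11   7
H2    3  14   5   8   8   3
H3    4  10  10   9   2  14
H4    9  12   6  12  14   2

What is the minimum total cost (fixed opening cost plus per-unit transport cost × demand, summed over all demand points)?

542

Open {H1, H3}; cheapest assignment that respects the capacities:
  H1 (cap 23, load 23): C-β, C-γ, C-ζ — cost 11×8 + 7×8 + 5×7 = 179
  H3 (cap 24, load 14): C-α, C-δ, C-ε — cost 2×4 + 5×9 + 7×2 = 67
  Shipping 246, fixed 296 → total 542.
  Any other capacity-feasible assignment to {H1, H3} ships for at least 246.
Compare {H2, H3}: its best feasible assignment gives total 548.
Compare {H1, H2}: its best feasible assignment gives total 567.
Every other set of open sites that can feasibly serve all demand totals ≥ 548 even under its best assignment. Minimum: 542.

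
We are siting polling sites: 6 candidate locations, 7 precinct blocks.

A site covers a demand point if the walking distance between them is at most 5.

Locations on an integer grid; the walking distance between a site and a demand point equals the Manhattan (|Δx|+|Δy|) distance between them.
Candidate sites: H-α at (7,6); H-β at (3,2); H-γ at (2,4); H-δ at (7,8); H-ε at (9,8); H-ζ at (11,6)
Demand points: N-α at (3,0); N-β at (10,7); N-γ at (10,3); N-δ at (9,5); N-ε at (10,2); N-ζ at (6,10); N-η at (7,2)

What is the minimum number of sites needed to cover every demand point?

3

Coverage sets (demand points within 5 of each site):
  H-α: {N-β, N-δ, N-ζ, N-η}
  H-β: {N-α, N-η}
  H-γ: {N-α}
  H-δ: {N-β, N-δ, N-ζ}
  H-ε: {N-β, N-δ, N-ζ}
  H-ζ: {N-β, N-γ, N-δ, N-ε}
No 2 sites suffice: every size-2 union leaves at least one demand point uncovered.
But {H-α, H-β, H-ζ} covers everything, so the minimum is 3.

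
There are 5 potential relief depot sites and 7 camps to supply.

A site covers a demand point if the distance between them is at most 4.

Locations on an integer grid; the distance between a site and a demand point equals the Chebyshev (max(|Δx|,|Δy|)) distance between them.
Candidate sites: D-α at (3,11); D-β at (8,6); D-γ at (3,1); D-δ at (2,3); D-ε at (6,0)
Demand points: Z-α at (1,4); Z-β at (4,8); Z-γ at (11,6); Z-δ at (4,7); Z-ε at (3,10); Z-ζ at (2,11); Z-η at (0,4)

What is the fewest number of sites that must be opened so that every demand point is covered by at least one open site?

Coverage sets (demand points within 4 of each site):
  D-α: {Z-β, Z-δ, Z-ε, Z-ζ}
  D-β: {Z-β, Z-γ, Z-δ}
  D-γ: {Z-α, Z-η}
  D-δ: {Z-α, Z-δ, Z-η}
  D-ε: {}
No 2 sites suffice: every size-2 union leaves at least one demand point uncovered.
But {D-α, D-β, D-γ} covers everything, so the minimum is 3.

3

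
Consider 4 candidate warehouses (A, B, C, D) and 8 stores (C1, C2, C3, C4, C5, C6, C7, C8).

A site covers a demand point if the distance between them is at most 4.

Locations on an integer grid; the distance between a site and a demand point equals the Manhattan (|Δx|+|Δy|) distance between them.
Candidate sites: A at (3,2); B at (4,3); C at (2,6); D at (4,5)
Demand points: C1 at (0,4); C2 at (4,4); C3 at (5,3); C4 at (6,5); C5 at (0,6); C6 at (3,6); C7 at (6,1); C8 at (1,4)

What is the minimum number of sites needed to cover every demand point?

2

Coverage sets (demand points within 4 of each site):
  A: {C2, C3, C6, C7, C8}
  B: {C2, C3, C4, C6, C7, C8}
  C: {C1, C2, C5, C6, C8}
  D: {C2, C3, C4, C6, C8}
No single site covers all 8 demand points.
But {B, C} covers everything, so the minimum is 2.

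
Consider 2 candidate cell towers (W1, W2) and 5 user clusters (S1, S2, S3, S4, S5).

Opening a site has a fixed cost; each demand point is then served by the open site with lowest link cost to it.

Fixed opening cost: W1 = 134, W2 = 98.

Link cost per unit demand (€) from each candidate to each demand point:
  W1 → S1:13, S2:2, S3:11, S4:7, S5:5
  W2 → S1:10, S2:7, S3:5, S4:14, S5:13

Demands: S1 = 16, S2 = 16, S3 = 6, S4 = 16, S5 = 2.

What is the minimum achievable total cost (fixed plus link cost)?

562

Open {W1}: assign each demand point to its cheapest open site.
  S1→W1 16×13=208, S2→W1 16×2=32, S3→W1 6×11=66, S4→W1 16×7=112, S5→W1 2×5=10
  link cost 428, fixed 134 → total 562.
Compare {W1, W2}: link cost 344 + fixed 232 = 576.
Compare {W2}: link cost 552 + fixed 98 = 650.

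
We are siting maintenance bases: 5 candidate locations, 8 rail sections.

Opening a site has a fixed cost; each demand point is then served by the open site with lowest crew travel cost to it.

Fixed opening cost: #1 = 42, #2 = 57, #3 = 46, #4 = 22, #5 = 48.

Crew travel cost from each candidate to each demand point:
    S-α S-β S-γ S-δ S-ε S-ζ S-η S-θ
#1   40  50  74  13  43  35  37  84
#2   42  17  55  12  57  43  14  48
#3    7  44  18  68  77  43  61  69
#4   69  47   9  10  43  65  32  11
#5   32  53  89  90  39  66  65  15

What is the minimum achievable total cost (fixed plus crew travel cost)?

Open {#3, #4}: assign each demand point to its cheapest open site.
  S-α→#3 7, S-β→#3 44, S-γ→#4 9, S-δ→#4 10, S-ε→#4 43, S-ζ→#3 43, S-η→#4 32, S-θ→#4 11
  crew travel cost 199, fixed 68 → total 267.
Compare {#2, #4}: crew travel cost 189 + fixed 79 = 268.
Compare {#2, #3, #4}: crew travel cost 154 + fixed 125 = 279.
Compare {#1, #4}: crew travel cost 227 + fixed 64 = 291.
All other subsets cost ≥ 268. Minimum total cost: 267.

267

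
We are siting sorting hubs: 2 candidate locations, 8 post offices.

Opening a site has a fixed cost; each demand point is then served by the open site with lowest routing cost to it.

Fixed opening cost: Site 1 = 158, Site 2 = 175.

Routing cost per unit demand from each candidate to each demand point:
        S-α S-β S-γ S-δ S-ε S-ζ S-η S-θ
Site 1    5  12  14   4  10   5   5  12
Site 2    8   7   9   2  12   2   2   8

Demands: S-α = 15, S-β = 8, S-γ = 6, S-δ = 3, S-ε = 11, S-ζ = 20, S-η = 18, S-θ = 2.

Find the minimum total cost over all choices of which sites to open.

Open {Site 2}: assign each demand point to its cheapest open site.
  S-α→Site 2 15×8=120, S-β→Site 2 8×7=56, S-γ→Site 2 6×9=54, S-δ→Site 2 3×2=6, S-ε→Site 2 11×12=132, S-ζ→Site 2 20×2=40, S-η→Site 2 18×2=36, S-θ→Site 2 2×8=16
  routing cost 460, fixed 175 → total 635.
Compare {Site 1, Site 2}: routing cost 393 + fixed 333 = 726.
Compare {Site 1}: routing cost 591 + fixed 158 = 749.

635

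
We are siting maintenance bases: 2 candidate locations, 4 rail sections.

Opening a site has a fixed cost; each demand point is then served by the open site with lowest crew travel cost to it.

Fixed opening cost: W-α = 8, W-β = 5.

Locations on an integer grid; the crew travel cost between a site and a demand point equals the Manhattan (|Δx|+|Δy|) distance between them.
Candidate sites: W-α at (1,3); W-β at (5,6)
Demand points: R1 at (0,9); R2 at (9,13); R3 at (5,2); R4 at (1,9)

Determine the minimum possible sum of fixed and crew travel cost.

Open {W-β}: assign each demand point to its cheapest open site.
  R1→W-β 8, R2→W-β 11, R3→W-β 4, R4→W-β 7
  crew travel cost 30, fixed 5 → total 35.
Compare {W-α, W-β}: crew travel cost 28 + fixed 13 = 41.
Compare {W-α}: crew travel cost 36 + fixed 8 = 44.

35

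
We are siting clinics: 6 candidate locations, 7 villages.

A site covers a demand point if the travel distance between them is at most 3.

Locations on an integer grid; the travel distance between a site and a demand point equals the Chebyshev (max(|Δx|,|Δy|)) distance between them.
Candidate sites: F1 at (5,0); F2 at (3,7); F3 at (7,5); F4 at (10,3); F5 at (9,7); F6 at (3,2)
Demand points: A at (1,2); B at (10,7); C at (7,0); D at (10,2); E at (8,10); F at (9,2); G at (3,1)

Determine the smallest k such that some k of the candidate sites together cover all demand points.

3

Coverage sets (demand points within 3 of each site):
  F1: {C, G}
  F2: {}
  F3: {B, D, F}
  F4: {C, D, F}
  F5: {B, E}
  F6: {A, G}
No 2 sites suffice: every size-2 union leaves at least one demand point uncovered.
But {F4, F5, F6} covers everything, so the minimum is 3.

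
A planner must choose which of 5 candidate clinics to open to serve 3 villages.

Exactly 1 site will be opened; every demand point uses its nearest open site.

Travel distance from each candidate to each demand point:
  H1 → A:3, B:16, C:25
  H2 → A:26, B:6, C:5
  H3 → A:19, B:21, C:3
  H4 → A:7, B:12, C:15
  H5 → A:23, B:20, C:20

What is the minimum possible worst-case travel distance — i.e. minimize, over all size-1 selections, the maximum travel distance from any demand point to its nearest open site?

Open {H4}.
  Farthest demand point is C at travel distance 15 (to H4); all others are ≤ 15.
With {H3} the worst case is 21.
With {H5} the worst case is 23.
No size-1 selection achieves below 15.

15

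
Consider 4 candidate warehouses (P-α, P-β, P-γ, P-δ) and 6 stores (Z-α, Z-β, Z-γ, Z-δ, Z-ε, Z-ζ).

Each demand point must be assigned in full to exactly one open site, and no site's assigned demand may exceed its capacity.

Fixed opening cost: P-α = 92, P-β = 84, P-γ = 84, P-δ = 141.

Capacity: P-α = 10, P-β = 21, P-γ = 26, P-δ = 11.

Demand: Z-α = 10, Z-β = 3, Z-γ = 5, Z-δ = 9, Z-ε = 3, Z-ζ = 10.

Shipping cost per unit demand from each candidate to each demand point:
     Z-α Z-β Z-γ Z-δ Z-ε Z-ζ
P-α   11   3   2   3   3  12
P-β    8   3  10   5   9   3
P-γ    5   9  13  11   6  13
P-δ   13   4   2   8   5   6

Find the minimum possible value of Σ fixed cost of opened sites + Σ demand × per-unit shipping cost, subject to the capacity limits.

403

Open {P-β, P-γ}; cheapest assignment that respects the capacities:
  P-β (cap 21, load 19): Z-δ, Z-ζ — cost 9×5 + 10×3 = 75
  P-γ (cap 26, load 21): Z-α, Z-β, Z-γ, Z-ε — cost 10×5 + 3×9 + 5×13 + 3×6 = 160
  Shipping 235, fixed 168 → total 403.
  Any other capacity-feasible assignment to {P-β, P-γ} ships for at least 235.
Compare {P-α, P-β, P-γ}: its best feasible assignment gives total 422.
Compare {P-β, P-γ, P-δ}: its best feasible assignment gives total 471.
Every other set of open sites that can feasibly serve all demand totals ≥ 422 even under its best assignment. Minimum: 403.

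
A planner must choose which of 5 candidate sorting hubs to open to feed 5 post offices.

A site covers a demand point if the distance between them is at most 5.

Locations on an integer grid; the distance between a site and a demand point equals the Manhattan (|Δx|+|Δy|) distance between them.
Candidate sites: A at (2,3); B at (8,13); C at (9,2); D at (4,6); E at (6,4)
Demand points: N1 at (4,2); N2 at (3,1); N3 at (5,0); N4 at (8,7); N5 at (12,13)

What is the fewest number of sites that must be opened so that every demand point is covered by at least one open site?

Coverage sets (demand points within 5 of each site):
  A: {N1, N2}
  B: {N5}
  C: {N1}
  D: {N1, N4}
  E: {N1, N3, N4}
No 2 sites suffice: every size-2 union leaves at least one demand point uncovered.
But {A, B, E} covers everything, so the minimum is 3.

3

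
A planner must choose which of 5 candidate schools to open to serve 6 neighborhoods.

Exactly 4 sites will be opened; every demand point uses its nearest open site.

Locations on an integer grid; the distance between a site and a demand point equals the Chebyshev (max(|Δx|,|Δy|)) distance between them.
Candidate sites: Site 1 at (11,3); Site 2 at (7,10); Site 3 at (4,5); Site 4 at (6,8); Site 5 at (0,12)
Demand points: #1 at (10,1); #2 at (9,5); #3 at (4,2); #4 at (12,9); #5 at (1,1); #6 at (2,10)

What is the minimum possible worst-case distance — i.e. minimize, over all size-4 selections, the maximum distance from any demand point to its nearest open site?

Open {Site 1, Site 2, Site 3, Site 4}.
  Farthest demand point is #4 at distance 5 (to Site 2); all others are ≤ 5.
With {Site 1, Site 2, Site 3, Site 5} the worst case is 5.
With {Site 1, Site 3, Site 4, Site 5} the worst case is 6.
No size-4 selection achieves below 5.

5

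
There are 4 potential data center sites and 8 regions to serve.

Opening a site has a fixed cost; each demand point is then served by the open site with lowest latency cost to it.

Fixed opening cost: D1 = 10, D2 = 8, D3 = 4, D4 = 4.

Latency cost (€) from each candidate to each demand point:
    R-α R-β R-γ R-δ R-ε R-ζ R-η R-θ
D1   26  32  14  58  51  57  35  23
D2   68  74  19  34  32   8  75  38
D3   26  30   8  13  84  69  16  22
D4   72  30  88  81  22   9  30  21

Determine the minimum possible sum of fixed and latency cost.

153

Open {D3, D4}: assign each demand point to its cheapest open site.
  R-α→D3 26, R-β→D3 30, R-γ→D3 8, R-δ→D3 13, R-ε→D4 22, R-ζ→D4 9, R-η→D3 16, R-θ→D4 21
  latency cost 145, fixed 8 → total 153.
Compare {D2, D3, D4}: latency cost 144 + fixed 16 = 160.
Compare {D1, D3, D4}: latency cost 145 + fixed 18 = 163.
Compare {D2, D3}: latency cost 155 + fixed 12 = 167.
All other subsets cost ≥ 160. Minimum total cost: 153.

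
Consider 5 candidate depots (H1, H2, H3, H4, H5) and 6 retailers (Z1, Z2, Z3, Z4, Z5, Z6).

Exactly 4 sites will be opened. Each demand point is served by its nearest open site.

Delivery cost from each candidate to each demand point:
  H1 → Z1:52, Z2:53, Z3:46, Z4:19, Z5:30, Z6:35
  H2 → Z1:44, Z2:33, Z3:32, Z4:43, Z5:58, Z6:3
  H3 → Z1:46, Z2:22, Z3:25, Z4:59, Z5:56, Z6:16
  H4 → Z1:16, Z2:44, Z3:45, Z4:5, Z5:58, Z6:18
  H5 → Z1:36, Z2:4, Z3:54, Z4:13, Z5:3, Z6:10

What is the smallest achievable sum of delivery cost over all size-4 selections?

56

Open {H2, H3, H4, H5}.
  Z1→H4 16, Z2→H5 4, Z3→H3 25, Z4→H4 5, Z5→H5 3, Z6→H2 3  ⇒ total 56.
Compare {H1, H2, H4, H5}: total 63.
Compare {H1, H3, H4, H5}: total 63.
No size-4 selection does better; minimum is 56.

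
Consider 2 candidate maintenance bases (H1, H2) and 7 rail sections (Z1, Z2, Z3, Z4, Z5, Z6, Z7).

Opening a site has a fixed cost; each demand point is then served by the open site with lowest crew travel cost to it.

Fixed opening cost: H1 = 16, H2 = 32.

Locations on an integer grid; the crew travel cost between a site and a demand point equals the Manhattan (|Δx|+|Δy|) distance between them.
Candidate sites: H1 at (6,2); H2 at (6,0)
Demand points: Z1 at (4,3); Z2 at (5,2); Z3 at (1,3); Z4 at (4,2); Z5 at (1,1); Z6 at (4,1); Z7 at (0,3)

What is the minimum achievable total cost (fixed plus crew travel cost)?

44

Open {H1}: assign each demand point to its cheapest open site.
  Z1→H1 3, Z2→H1 1, Z3→H1 6, Z4→H1 2, Z5→H1 6, Z6→H1 3, Z7→H1 7
  crew travel cost 28, fixed 16 → total 44.
Compare {H2}: crew travel cost 38 + fixed 32 = 70.
Compare {H1, H2}: crew travel cost 28 + fixed 48 = 76.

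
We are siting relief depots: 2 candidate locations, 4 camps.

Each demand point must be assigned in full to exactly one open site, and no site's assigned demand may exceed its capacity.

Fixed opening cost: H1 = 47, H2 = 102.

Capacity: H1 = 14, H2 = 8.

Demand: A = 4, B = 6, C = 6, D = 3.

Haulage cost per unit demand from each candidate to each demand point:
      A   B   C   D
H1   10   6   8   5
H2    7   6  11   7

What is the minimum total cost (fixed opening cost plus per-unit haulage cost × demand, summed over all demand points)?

282

Open {H1, H2}; cheapest assignment that respects the capacities:
  H1 (cap 14, load 12): B, C — cost 6×6 + 6×8 = 84
  H2 (cap 8, load 7): A, D — cost 4×7 + 3×7 = 49
  Shipping 133, fixed 149 → total 282.
  Any other capacity-feasible assignment to {H1, H2} ships for at least 133.
Total demand is 19 and no other set of sites has combined capacity ≥ 19, so {H1, H2} is the only feasible choice of open sites. Minimum: 282.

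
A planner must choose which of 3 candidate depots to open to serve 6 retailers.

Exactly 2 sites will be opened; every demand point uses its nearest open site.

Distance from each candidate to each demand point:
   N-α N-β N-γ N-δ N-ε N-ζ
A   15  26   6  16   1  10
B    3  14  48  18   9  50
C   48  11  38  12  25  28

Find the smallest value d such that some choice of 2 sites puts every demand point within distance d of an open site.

Open {A, C}.
  Farthest demand point is N-α at distance 15 (to A); all others are ≤ 15.
With {A, B} the worst case is 16.
With {B, C} the worst case is 38.
No size-2 selection achieves below 15.

15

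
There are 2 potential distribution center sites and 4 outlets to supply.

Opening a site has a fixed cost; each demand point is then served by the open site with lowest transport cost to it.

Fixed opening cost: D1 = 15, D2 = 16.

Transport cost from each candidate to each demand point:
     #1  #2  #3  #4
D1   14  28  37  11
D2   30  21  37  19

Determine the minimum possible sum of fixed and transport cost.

Open {D1}: assign each demand point to its cheapest open site.
  #1→D1 14, #2→D1 28, #3→D1 37, #4→D1 11
  transport cost 90, fixed 15 → total 105.
Compare {D1, D2}: transport cost 83 + fixed 31 = 114.
Compare {D2}: transport cost 107 + fixed 16 = 123.

105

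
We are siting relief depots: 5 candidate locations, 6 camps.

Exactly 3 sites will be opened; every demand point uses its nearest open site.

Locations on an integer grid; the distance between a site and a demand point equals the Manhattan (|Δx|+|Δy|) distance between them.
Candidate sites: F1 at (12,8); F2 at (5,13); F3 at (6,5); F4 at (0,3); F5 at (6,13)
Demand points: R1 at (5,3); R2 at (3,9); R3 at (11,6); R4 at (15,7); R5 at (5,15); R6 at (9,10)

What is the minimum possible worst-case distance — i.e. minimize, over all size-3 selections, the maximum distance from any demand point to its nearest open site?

Open {F1, F2, F3}.
  Farthest demand point is R2 at distance 6 (to F2); all others are ≤ 6.
With {F1, F2, F4} the worst case is 6.
With {F1, F3, F5} the worst case is 7.
No size-3 selection achieves below 6.

6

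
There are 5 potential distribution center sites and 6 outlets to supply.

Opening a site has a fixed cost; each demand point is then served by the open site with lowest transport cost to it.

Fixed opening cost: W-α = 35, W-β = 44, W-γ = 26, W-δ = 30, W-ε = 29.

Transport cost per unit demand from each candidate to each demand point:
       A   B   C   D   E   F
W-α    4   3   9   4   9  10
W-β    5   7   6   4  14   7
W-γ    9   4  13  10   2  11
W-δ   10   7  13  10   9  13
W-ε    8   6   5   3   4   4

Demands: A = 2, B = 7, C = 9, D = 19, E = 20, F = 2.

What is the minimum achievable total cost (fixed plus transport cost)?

Open {W-γ, W-ε}: assign each demand point to its cheapest open site.
  A→W-ε 2×8=16, B→W-γ 7×4=28, C→W-ε 9×5=45, D→W-ε 19×3=57, E→W-γ 20×2=40, F→W-ε 2×4=8
  transport cost 194, fixed 55 → total 249.
Compare {W-α, W-γ, W-ε}: transport cost 179 + fixed 90 = 269.
Compare {W-ε}: transport cost 248 + fixed 29 = 277.
Compare {W-γ, W-δ, W-ε}: transport cost 194 + fixed 85 = 279.
All other subsets cost ≥ 269. Minimum total cost: 249.

249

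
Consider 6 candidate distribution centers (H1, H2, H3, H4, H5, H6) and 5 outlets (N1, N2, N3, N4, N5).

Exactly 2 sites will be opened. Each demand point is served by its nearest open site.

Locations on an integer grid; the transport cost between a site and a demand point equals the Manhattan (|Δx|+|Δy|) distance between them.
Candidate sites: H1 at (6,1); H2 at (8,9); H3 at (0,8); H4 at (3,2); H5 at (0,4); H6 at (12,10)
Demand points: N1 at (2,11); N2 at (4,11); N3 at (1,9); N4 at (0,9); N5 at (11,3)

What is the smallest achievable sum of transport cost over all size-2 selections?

22

Open {H1, H3}.
  N1→H3 5, N2→H3 7, N3→H3 2, N4→H3 1, N5→H1 7  ⇒ total 22.
Compare {H2, H3}: total 23.
Compare {H3, H6}: total 23.
No size-2 selection does better; minimum is 22.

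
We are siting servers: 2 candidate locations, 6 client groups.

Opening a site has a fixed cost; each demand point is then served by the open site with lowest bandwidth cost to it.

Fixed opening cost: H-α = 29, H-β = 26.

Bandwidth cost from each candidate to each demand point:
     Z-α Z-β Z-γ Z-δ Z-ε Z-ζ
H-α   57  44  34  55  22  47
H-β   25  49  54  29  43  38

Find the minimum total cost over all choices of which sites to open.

Open {H-α, H-β}: assign each demand point to its cheapest open site.
  Z-α→H-β 25, Z-β→H-α 44, Z-γ→H-α 34, Z-δ→H-β 29, Z-ε→H-α 22, Z-ζ→H-β 38
  bandwidth cost 192, fixed 55 → total 247.
Compare {H-β}: bandwidth cost 238 + fixed 26 = 264.
Compare {H-α}: bandwidth cost 259 + fixed 29 = 288.

247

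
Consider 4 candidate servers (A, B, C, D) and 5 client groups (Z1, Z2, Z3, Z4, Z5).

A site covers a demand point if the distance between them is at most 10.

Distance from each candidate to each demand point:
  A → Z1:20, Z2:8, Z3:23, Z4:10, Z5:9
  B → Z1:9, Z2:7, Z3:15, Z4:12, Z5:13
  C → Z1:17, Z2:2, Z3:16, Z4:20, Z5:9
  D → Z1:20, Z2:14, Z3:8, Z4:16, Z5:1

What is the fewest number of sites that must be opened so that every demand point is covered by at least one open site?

3

Coverage sets (demand points within 10 of each site):
  A: {Z2, Z4, Z5}
  B: {Z1, Z2}
  C: {Z2, Z5}
  D: {Z3, Z5}
No 2 sites suffice: every size-2 union leaves at least one demand point uncovered.
But {A, B, D} covers everything, so the minimum is 3.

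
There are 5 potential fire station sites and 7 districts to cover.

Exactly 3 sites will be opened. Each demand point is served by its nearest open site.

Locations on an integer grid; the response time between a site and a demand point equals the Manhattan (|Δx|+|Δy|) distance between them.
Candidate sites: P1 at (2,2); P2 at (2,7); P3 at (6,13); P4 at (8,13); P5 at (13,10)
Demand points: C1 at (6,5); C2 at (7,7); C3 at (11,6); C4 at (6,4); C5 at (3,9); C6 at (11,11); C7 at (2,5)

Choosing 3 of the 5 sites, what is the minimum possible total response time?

31

Open {P1, P2, P5}.
  C1→P2 6, C2→P2 5, C3→P5 6, C4→P1 6, C5→P2 3, C6→P5 3, C7→P2 2  ⇒ total 31.
Compare {P2, P3, P5}: total 32.
Compare {P2, P4, P5}: total 32.
No size-3 selection does better; minimum is 31.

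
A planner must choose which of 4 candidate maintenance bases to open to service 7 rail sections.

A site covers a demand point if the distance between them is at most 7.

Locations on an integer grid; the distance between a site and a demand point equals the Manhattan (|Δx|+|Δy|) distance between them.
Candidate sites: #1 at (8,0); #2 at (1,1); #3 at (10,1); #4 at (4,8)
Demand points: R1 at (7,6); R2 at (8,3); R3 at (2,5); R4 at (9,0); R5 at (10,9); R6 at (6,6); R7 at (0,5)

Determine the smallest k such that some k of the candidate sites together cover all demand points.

2

Coverage sets (demand points within 7 of each site):
  #1: {R1, R2, R4}
  #2: {R3, R7}
  #3: {R2, R4}
  #4: {R1, R3, R5, R6, R7}
No single site covers all 7 demand points.
But {#1, #4} covers everything, so the minimum is 2.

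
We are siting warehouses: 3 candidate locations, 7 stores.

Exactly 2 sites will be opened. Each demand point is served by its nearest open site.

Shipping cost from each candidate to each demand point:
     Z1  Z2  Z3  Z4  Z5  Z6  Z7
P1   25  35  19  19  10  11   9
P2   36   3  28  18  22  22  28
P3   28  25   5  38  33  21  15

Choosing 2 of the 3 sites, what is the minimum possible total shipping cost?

Open {P1, P2}.
  Z1→P1 25, Z2→P2 3, Z3→P1 19, Z4→P2 18, Z5→P1 10, Z6→P1 11, Z7→P1 9  ⇒ total 95.
Compare {P1, P3}: total 104.
Compare {P2, P3}: total 112.

95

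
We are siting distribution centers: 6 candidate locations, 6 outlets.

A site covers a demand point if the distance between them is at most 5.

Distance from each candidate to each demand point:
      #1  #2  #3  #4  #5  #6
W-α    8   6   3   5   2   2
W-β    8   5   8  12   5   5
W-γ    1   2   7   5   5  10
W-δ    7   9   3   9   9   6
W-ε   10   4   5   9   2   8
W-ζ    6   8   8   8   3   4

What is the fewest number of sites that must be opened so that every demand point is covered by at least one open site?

Coverage sets (demand points within 5 of each site):
  W-α: {#3, #4, #5, #6}
  W-β: {#2, #5, #6}
  W-γ: {#1, #2, #4, #5}
  W-δ: {#3}
  W-ε: {#2, #3, #5}
  W-ζ: {#5, #6}
No single site covers all 6 demand points.
But {W-α, W-γ} covers everything, so the minimum is 2.

2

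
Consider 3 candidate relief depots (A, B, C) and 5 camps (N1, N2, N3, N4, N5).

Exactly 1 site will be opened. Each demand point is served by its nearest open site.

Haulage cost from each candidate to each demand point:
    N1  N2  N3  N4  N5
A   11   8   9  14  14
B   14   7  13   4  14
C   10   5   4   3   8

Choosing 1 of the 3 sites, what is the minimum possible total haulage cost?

30

Open {C}.
  N1→C 10, N2→C 5, N3→C 4, N4→C 3, N5→C 8  ⇒ total 30.
Compare {B}: total 52.
Compare {A}: total 56.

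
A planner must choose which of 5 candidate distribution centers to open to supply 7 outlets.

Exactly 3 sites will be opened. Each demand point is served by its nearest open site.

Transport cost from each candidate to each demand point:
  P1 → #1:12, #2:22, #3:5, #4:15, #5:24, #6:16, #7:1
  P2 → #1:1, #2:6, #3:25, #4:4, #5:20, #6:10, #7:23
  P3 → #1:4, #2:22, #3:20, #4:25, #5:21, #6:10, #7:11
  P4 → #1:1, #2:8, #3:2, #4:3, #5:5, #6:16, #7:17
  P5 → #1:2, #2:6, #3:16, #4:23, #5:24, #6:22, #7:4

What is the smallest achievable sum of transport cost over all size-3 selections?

28

Open {P1, P2, P4}.
  #1→P2 1, #2→P2 6, #3→P4 2, #4→P4 3, #5→P4 5, #6→P2 10, #7→P1 1  ⇒ total 28.
Compare {P1, P3, P4}: total 30.
Compare {P2, P4, P5}: total 31.
No size-3 selection does better; minimum is 28.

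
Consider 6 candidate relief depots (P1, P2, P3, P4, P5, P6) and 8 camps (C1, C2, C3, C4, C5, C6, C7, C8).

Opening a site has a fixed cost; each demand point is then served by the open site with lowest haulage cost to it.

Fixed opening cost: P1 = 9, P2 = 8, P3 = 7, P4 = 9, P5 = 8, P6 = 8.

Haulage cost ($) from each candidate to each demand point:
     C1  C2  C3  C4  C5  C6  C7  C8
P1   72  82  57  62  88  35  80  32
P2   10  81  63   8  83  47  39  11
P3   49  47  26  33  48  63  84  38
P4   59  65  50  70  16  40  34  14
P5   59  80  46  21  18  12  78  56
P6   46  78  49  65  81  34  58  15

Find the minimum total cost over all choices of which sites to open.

Open {P2, P3, P5}: assign each demand point to its cheapest open site.
  C1→P2 10, C2→P3 47, C3→P3 26, C4→P2 8, C5→P5 18, C6→P5 12, C7→P2 39, C8→P2 11
  haulage cost 171, fixed 23 → total 194.
Compare {P2, P3, P4, P5}: haulage cost 164 + fixed 32 = 196.
Compare {P2, P3, P5, P6}: haulage cost 171 + fixed 31 = 202.
Compare {P1, P2, P3, P5}: haulage cost 171 + fixed 32 = 203.
All other subsets cost ≥ 196. Minimum total cost: 194.

194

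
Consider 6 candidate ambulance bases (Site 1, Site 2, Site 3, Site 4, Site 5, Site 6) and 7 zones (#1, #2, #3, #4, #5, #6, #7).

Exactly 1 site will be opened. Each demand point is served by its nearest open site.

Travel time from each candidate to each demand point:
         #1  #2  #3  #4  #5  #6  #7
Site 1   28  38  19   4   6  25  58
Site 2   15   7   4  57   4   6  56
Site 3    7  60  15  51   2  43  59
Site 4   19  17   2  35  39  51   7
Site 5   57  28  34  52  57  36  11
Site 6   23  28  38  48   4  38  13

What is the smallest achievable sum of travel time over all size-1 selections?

Open {Site 2}.
  #1→Site 2 15, #2→Site 2 7, #3→Site 2 4, #4→Site 2 57, #5→Site 2 4, #6→Site 2 6, #7→Site 2 56  ⇒ total 149.
Compare {Site 4}: total 170.
Compare {Site 1}: total 178.
No size-1 selection does better; minimum is 149.

149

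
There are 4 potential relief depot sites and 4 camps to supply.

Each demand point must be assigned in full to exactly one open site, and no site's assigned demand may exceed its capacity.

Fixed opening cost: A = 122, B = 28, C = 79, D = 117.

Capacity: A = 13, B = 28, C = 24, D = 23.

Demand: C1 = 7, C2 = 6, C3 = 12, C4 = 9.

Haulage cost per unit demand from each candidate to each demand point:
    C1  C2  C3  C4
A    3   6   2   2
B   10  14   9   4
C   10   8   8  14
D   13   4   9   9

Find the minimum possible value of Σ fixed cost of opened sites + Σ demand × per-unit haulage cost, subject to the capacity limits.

351

Open {A, B}; cheapest assignment that respects the capacities:
  A (cap 13, load 13): C1, C2 — cost 7×3 + 6×6 = 57
  B (cap 28, load 21): C3, C4 — cost 12×9 + 9×4 = 144
  Shipping 201, fixed 150 → total 351.
  Any other capacity-feasible assignment to {A, B} ships for at least 201.
Compare {B, C}: its best feasible assignment gives total 357.
Compare {B, D}: its best feasible assignment gives total 383.
Every other set of open sites that can feasibly serve all demand totals ≥ 357 even under its best assignment. Minimum: 351.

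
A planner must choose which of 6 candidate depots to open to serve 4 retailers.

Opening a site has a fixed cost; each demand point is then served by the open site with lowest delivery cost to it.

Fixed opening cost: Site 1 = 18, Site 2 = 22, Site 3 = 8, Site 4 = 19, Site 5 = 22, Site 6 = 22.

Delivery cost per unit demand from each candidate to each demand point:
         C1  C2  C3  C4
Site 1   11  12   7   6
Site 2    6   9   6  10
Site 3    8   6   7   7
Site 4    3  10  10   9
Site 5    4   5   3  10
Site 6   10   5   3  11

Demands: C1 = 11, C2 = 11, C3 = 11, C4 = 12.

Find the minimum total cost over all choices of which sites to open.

244

Open {Site 1, Site 5}: assign each demand point to its cheapest open site.
  C1→Site 5 11×4=44, C2→Site 5 11×5=55, C3→Site 5 11×3=33, C4→Site 1 12×6=72
  delivery cost 204, fixed 40 → total 244.
Compare {Site 3, Site 5}: delivery cost 216 + fixed 30 = 246.
Compare {Site 1, Site 3, Site 5}: delivery cost 204 + fixed 48 = 252.
Compare {Site 1, Site 4, Site 5}: delivery cost 193 + fixed 59 = 252.
All other subsets cost ≥ 246. Minimum total cost: 244.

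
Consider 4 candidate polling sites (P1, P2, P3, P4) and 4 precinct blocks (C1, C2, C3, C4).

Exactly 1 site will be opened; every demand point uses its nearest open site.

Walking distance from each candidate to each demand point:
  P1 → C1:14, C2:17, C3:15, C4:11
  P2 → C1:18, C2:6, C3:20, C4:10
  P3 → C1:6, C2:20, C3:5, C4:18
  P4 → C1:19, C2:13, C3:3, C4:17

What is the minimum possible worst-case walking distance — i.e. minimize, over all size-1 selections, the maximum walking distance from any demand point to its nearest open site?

Open {P1}.
  Farthest demand point is C2 at walking distance 17 (to P1); all others are ≤ 17.
With {P4} the worst case is 19.
With {P2} the worst case is 20.
No size-1 selection achieves below 17.

17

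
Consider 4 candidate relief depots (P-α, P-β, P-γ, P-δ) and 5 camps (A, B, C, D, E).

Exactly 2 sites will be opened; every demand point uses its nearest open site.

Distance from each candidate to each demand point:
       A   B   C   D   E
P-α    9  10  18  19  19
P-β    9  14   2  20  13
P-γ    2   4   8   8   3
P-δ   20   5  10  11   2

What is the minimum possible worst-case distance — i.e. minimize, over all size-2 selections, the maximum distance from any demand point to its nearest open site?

8

Open {P-α, P-γ}.
  Farthest demand point is C at distance 8 (to P-γ); all others are ≤ 8.
With {P-β, P-γ} the worst case is 8.
With {P-γ, P-δ} the worst case is 8.
No size-2 selection achieves below 8.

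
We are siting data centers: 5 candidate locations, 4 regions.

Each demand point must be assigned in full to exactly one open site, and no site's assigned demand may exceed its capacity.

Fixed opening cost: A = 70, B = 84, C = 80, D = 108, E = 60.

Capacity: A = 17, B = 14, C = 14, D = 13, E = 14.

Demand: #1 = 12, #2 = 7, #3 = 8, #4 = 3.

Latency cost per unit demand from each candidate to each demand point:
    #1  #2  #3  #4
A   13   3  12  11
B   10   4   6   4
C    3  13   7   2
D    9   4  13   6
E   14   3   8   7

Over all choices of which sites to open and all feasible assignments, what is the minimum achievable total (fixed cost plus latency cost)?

Open {B, C, E}; cheapest assignment that respects the capacities:
  B (cap 14, load 11): #3, #4 — cost 8×6 + 3×4 = 60
  C (cap 14, load 12): #1 — cost 12×3 = 36
  E (cap 14, load 7): #2 — cost 7×3 = 21
  Shipping 117, fixed 224 → total 341.
  Any other capacity-feasible assignment to {B, C, E} ships for at least 117.
Compare {A, B, C}: its best feasible assignment gives total 351.
Compare {A, C, E}: its best feasible assignment gives total 352.
Every other set of open sites that can feasibly serve all demand totals ≥ 351 even under its best assignment. Minimum: 341.

341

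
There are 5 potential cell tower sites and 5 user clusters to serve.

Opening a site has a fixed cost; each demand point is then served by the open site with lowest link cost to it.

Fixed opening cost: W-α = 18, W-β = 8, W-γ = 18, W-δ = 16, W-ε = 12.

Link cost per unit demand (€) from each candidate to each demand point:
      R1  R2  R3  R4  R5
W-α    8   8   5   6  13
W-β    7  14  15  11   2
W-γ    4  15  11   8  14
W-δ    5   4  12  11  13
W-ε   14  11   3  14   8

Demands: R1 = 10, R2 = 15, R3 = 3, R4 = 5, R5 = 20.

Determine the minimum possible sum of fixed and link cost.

Open {W-α, W-β, W-δ}: assign each demand point to its cheapest open site.
  R1→W-δ 10×5=50, R2→W-δ 15×4=60, R3→W-α 3×5=15, R4→W-α 5×6=30, R5→W-β 20×2=40
  link cost 195, fixed 42 → total 237.
Compare {W-α, W-β, W-δ, W-ε}: link cost 189 + fixed 54 = 243.
Compare {W-β, W-γ, W-δ, W-ε}: link cost 189 + fixed 54 = 243.
Compare {W-α, W-β, W-γ, W-δ}: link cost 185 + fixed 60 = 245.
All other subsets cost ≥ 243. Minimum total cost: 237.

237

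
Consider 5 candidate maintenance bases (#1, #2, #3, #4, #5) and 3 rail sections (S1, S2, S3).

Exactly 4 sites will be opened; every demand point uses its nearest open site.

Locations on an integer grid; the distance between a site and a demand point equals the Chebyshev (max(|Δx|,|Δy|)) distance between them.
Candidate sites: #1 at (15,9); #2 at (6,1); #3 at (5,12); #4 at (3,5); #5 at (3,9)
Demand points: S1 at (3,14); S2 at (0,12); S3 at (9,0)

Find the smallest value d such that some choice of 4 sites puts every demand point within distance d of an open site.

3

Open {#1, #2, #3, #5}.
  Farthest demand point is S2 at distance 3 (to #5); all others are ≤ 3.
With {#2, #3, #4, #5} the worst case is 3.
With {#1, #2, #3, #4} the worst case is 5.
No size-4 selection achieves below 3.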